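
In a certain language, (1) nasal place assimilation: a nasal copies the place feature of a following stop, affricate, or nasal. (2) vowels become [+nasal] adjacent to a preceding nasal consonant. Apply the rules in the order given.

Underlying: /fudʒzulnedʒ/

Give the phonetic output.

Rule 1: no segment meets the rule's conditions; no change.
After rule 1: fudʒzulnedʒ
Rule 2: /e/ after nasal /n/ → [ẽ]

[fudʒzulnẽdʒ]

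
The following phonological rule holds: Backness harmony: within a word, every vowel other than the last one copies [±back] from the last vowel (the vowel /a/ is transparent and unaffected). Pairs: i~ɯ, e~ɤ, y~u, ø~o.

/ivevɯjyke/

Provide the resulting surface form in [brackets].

[ivevijyke]

/ɯ/ harmonizes with /e/ ([-back]) → [i]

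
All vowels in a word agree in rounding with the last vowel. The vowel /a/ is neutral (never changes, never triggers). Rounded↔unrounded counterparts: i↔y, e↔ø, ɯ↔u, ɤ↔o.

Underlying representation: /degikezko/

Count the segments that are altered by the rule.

3

/e/ harmonizes with /o/ ([+round]) → [ø]
/i/ harmonizes with /o/ ([+round]) → [y]
/e/ harmonizes with /o/ ([+round]) → [ø]
3 segments change.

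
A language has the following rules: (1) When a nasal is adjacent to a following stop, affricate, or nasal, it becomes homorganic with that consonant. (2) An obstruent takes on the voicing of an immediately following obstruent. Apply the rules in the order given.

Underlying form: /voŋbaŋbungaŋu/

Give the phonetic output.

[vombambuŋgaŋu]

Rule 1: /ŋ/ before /b/ (labial) → [m]
Rule 1: /ŋ/ before /b/ (labial) → [m]
Rule 1: /n/ before /g/ (velar) → [ŋ]
After rule 1: vombambuŋgaŋu
Rule 2: no segment meets the rule's conditions; no change.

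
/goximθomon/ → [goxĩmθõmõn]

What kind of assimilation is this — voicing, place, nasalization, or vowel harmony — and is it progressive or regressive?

nasalization, regressive

/i/→[ĩ] /o/→[õ] /o/→[õ].
Each target copies a feature from the following segment, so the direction is regressive.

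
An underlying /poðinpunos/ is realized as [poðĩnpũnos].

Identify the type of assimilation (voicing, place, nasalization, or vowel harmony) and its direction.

/i/→[ĩ] /u/→[ũ].
Each target copies a feature from the following segment, so the direction is regressive.

nasalization, regressive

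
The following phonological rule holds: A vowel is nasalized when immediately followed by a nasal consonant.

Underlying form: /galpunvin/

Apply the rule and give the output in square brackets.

/u/ before nasal /n/ → [ũ]
/i/ before nasal /n/ → [ĩ]

[galpũnvĩn]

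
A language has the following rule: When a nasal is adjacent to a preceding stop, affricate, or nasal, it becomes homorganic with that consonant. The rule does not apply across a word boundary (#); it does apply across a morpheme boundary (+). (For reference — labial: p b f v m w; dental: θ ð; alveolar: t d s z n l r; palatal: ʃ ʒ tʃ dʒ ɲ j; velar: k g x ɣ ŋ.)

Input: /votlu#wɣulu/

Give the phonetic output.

no segment meets the rule's conditions; no change.

[votlu#wɣulu]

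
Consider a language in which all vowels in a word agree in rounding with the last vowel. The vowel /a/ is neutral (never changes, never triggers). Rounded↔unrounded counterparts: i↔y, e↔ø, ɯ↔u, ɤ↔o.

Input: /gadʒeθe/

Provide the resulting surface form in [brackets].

no segment meets the rule's conditions; no change.

[gadʒeθe]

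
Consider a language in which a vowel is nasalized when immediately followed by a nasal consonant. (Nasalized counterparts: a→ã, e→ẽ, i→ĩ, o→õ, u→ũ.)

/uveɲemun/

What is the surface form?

[uvẽɲẽmũn]

/e/ before nasal /ɲ/ → [ẽ]
/e/ before nasal /m/ → [ẽ]
/u/ before nasal /n/ → [ũ]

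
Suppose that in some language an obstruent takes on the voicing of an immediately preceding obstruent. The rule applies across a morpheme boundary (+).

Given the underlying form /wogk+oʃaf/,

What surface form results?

/k/ after /g/ (voiced) → [g]

[wogg+oʃaf]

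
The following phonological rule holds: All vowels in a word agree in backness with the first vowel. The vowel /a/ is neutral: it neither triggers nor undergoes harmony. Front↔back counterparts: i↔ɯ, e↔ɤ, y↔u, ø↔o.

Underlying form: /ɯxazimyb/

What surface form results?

/i/ harmonizes with /ɯ/ ([+back]) → [ɯ]
/y/ harmonizes with /ɯ/ ([+back]) → [u]

[ɯxazɯmub]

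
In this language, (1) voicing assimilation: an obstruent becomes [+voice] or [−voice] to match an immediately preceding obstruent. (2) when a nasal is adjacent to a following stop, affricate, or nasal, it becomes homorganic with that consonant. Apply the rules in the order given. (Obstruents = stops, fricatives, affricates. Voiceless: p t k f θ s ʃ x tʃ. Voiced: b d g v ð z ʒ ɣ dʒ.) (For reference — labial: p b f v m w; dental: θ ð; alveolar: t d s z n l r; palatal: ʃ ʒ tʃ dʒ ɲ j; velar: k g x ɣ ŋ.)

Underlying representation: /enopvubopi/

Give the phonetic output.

Rule 1: /v/ after /p/ (voiceless) → [f]
After rule 1: enopfubopi
Rule 2: no segment meets the rule's conditions; no change.

[enopfubopi]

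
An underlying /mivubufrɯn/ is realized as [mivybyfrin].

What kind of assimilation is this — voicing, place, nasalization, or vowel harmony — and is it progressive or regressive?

/u/→[y] /u/→[y] /ɯ/→[i].
Vowels agree with the first vowel, so the harmony is progressive.

vowel harmony, progressive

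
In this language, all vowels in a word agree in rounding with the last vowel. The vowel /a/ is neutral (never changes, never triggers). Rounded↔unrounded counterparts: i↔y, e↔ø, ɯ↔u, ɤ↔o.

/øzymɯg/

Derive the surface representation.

/ø/ harmonizes with /ɯ/ ([-round]) → [e]
/y/ harmonizes with /ɯ/ ([-round]) → [i]

[ezimɯg]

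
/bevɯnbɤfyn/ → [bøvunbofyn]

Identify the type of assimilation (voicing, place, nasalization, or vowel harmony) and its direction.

vowel harmony, regressive

/e/→[ø] /ɯ/→[u] /ɤ/→[o].
Vowels agree with the last vowel, so the harmony is regressive.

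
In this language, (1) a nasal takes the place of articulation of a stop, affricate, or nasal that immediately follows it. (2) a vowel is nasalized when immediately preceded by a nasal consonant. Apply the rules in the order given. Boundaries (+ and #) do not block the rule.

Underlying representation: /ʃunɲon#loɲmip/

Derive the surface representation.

Rule 1: /n/ before /ɲ/ (palatal) → [ɲ]
Rule 1: /ɲ/ before /m/ (labial) → [m]
After rule 1: ʃuɲɲon#lommip
Rule 2: /o/ after nasal /ɲ/ → [õ]
Rule 2: /i/ after nasal /m/ → [ĩ]

[ʃuɲɲõn#lommĩp]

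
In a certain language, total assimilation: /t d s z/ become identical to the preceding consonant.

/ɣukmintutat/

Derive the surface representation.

[ɣukminnutat]

/t/ after /n/ → [n] (total assimilation)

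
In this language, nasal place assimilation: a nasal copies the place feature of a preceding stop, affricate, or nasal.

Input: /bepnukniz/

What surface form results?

[bepmukŋiz]

/n/ after /p/ (labial) → [m]
/n/ after /k/ (velar) → [ŋ]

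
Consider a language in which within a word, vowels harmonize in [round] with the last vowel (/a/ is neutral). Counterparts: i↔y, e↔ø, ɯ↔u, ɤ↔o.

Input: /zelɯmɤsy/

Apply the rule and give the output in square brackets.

/e/ harmonizes with /y/ ([+round]) → [ø]
/ɯ/ harmonizes with /y/ ([+round]) → [u]
/ɤ/ harmonizes with /y/ ([+round]) → [o]

[zølumosy]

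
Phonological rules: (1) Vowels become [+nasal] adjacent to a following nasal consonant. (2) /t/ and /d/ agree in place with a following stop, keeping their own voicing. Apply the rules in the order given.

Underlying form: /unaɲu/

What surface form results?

Rule 1: /u/ before nasal /n/ → [ũ]
Rule 1: /a/ before nasal /ɲ/ → [ã]
After rule 1: ũnãɲu
Rule 2: no segment meets the rule's conditions; no change.

[ũnãɲu]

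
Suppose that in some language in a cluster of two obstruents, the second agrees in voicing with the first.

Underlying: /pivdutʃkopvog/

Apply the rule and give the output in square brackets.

[pivdutʃkopfog]

/v/ after /p/ (voiceless) → [f]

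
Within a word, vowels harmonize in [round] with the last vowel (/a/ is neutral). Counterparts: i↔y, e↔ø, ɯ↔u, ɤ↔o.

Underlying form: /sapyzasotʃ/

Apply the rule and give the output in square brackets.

no segment meets the rule's conditions; no change.

[sapyzasotʃ]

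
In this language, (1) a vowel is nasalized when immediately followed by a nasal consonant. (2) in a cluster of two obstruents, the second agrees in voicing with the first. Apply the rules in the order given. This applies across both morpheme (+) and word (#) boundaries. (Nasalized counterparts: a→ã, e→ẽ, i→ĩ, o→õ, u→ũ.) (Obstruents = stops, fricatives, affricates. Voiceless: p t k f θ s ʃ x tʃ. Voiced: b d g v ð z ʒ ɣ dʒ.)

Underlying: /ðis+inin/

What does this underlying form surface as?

Rule 1: /i/ before nasal /n/ → [ĩ]
Rule 1: /i/ before nasal /n/ → [ĩ]
After rule 1: ðis+ĩnĩn
Rule 2: no segment meets the rule's conditions; no change.

[ðis+ĩnĩn]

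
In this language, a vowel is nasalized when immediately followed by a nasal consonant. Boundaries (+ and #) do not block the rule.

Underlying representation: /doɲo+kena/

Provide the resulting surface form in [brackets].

[dõɲo+kẽna]

/o/ before nasal /ɲ/ → [õ]
/e/ before nasal /n/ → [ẽ]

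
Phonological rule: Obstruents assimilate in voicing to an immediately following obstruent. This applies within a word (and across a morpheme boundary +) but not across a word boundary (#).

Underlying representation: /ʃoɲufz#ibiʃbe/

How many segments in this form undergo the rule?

/f/ before /z/ (voiced) → [v]
/ʃ/ before /b/ (voiced) → [ʒ]
2 segments change.

2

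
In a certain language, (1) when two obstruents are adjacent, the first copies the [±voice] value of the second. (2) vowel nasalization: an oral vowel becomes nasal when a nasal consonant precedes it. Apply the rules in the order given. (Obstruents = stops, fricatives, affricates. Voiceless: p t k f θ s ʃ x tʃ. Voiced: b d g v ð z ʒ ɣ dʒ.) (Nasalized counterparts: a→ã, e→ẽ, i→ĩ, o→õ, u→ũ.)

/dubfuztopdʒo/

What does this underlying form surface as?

Rule 1: /b/ before /f/ (voiceless) → [p]
Rule 1: /z/ before /t/ (voiceless) → [s]
Rule 1: /p/ before /dʒ/ (voiced) → [b]
After rule 1: dupfustobdʒo
Rule 2: no segment meets the rule's conditions; no change.

[dupfustobdʒo]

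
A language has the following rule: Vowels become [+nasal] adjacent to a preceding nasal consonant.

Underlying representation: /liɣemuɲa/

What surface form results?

[liɣemũɲã]

/u/ after nasal /m/ → [ũ]
/a/ after nasal /ɲ/ → [ã]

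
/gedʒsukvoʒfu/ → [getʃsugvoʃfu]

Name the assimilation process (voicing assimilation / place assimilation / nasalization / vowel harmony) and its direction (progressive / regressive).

voicing assimilation, regressive

/dʒ/→[tʃ] /k/→[g] /ʒ/→[ʃ].
Each target copies a feature from the following segment, so the direction is regressive.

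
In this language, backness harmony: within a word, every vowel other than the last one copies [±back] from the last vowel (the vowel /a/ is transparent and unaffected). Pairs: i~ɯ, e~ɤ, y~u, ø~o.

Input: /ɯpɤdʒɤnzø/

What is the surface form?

[ipedʒenzø]

/ɯ/ harmonizes with /ø/ ([-back]) → [i]
/ɤ/ harmonizes with /ø/ ([-back]) → [e]
/ɤ/ harmonizes with /ø/ ([-back]) → [e]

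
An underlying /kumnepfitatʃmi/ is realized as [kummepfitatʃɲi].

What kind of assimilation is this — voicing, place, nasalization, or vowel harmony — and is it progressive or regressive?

place assimilation, progressive

/n/→[m] /m/→[ɲ].
Each target copies a feature from the preceding segment, so the direction is progressive.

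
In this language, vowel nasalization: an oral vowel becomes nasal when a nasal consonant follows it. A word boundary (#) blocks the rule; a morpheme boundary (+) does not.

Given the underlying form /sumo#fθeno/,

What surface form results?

/u/ before nasal /m/ → [ũ]
/e/ before nasal /n/ → [ẽ]

[sũmo#fθẽno]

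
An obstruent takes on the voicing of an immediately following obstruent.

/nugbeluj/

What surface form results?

no segment meets the rule's conditions; no change.

[nugbeluj]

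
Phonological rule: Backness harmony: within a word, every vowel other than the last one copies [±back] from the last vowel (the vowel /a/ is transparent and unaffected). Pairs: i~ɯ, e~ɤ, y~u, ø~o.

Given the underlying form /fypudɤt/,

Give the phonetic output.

/y/ harmonizes with /ɤ/ ([+back]) → [u]

[fupudɤt]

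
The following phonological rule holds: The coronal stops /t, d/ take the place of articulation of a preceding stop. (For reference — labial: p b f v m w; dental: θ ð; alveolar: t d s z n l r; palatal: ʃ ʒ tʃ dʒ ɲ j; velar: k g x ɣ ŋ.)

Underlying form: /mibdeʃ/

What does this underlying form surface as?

/d/ after /b/ (labial) → [b]

[mibbeʃ]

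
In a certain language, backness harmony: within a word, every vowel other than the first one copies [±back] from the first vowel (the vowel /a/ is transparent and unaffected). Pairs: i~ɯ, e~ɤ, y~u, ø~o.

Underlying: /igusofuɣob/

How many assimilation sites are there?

/u/ harmonizes with /i/ ([-back]) → [y]
/o/ harmonizes with /i/ ([-back]) → [ø]
/u/ harmonizes with /i/ ([-back]) → [y]
/o/ harmonizes with /i/ ([-back]) → [ø]
4 segments change.

4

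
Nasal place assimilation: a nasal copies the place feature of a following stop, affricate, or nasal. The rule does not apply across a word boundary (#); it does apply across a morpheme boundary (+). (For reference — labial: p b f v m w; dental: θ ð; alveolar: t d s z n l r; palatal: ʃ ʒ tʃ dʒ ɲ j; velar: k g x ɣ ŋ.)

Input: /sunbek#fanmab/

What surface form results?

/n/ before /b/ (labial) → [m]
/n/ before /m/ (labial) → [m]

[sumbek#fammab]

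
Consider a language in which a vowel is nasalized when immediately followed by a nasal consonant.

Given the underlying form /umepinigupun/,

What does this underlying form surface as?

/u/ before nasal /m/ → [ũ]
/i/ before nasal /n/ → [ĩ]
/u/ before nasal /n/ → [ũ]

[ũmepĩnigupũn]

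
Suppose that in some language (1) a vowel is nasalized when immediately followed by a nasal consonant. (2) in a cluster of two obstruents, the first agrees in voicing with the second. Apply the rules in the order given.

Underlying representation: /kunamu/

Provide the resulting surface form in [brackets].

Rule 1: /u/ before nasal /n/ → [ũ]
Rule 1: /a/ before nasal /m/ → [ã]
After rule 1: kũnãmu
Rule 2: no segment meets the rule's conditions; no change.

[kũnãmu]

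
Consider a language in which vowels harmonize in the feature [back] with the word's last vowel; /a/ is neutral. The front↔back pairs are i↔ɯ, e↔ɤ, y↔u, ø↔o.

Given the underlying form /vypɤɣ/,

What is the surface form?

[vupɤɣ]

/y/ harmonizes with /ɤ/ ([+back]) → [u]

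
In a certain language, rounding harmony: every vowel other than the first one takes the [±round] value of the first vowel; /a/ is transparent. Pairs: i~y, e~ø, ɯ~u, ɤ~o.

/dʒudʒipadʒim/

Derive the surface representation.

[dʒudʒypadʒym]

/i/ harmonizes with /u/ ([+round]) → [y]
/i/ harmonizes with /u/ ([+round]) → [y]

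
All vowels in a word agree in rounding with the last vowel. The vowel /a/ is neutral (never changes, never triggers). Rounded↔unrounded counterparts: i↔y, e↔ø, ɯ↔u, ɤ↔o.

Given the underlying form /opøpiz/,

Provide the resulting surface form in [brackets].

/o/ harmonizes with /i/ ([-round]) → [ɤ]
/ø/ harmonizes with /i/ ([-round]) → [e]

[ɤpepiz]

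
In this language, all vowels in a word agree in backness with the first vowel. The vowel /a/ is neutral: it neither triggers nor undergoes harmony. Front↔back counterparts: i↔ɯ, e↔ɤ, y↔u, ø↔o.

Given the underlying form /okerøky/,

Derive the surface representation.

[okɤroku]

/e/ harmonizes with /o/ ([+back]) → [ɤ]
/ø/ harmonizes with /o/ ([+back]) → [o]
/y/ harmonizes with /o/ ([+back]) → [u]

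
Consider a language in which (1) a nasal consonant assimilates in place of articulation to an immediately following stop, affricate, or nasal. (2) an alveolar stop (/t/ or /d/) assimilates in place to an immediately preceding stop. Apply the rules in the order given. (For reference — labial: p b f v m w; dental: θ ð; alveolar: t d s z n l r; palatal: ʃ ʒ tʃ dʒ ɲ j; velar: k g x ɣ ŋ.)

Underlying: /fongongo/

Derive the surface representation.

[foŋgoŋgo]

Rule 1: /n/ before /g/ (velar) → [ŋ]
Rule 1: /n/ before /g/ (velar) → [ŋ]
After rule 1: foŋgoŋgo
Rule 2: no segment meets the rule's conditions; no change.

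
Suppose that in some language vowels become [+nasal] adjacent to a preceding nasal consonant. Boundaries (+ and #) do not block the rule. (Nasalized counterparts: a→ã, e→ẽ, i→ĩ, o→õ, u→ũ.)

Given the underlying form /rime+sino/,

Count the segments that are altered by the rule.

2

/e/ after nasal /m/ → [ẽ]
/o/ after nasal /n/ → [õ]
2 segments change.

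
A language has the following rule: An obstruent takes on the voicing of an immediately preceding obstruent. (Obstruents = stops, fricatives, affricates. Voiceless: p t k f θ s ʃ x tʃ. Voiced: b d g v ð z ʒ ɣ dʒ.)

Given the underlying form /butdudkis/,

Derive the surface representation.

/d/ after /t/ (voiceless) → [t]
/k/ after /d/ (voiced) → [g]

[buttudgis]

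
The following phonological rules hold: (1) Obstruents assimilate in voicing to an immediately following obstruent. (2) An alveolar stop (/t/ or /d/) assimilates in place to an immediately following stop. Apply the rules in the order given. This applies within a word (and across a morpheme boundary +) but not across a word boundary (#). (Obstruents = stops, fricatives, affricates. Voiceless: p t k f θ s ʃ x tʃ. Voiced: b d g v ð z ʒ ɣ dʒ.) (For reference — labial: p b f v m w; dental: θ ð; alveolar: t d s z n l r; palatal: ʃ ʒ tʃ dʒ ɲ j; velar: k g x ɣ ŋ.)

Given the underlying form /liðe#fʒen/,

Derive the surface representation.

Rule 1: /f/ before /ʒ/ (voiced) → [v]
After rule 1: liðe#vʒen
Rule 2: no segment meets the rule's conditions; no change.

[liðe#vʒen]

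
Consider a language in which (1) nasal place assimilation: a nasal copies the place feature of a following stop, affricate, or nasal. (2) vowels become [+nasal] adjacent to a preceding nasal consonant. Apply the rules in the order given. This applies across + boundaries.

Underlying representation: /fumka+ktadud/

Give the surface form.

Rule 1: /m/ before /k/ (velar) → [ŋ]
After rule 1: fuŋka+ktadud
Rule 2: no segment meets the rule's conditions; no change.

[fuŋka+ktadud]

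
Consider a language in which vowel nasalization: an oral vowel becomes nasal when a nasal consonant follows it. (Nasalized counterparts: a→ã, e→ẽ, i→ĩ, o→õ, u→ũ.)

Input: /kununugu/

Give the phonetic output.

[kũnũnugu]

/u/ before nasal /n/ → [ũ]
/u/ before nasal /n/ → [ũ]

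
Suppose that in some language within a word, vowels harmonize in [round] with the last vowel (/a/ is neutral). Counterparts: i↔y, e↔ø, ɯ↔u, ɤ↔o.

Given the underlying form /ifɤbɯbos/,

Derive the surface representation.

[yfobubos]

/i/ harmonizes with /o/ ([+round]) → [y]
/ɤ/ harmonizes with /o/ ([+round]) → [o]
/ɯ/ harmonizes with /o/ ([+round]) → [u]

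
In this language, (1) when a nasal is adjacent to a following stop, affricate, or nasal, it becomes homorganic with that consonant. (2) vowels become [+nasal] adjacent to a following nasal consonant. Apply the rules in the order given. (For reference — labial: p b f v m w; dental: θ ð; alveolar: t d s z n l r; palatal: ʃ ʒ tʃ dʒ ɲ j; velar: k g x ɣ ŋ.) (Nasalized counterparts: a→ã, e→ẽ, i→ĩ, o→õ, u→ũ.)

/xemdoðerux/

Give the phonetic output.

[xẽndoðerux]

Rule 1: /m/ before /d/ (alveolar) → [n]
After rule 1: xendoðerux
Rule 2: /e/ before nasal /n/ → [ẽ]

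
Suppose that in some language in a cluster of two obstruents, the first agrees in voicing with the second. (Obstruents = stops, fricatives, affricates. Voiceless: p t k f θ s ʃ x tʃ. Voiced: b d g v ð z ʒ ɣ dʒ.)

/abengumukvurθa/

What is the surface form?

[abengumugvurθa]

/k/ before /v/ (voiced) → [g]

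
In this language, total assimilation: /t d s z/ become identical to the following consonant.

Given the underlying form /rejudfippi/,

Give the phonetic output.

/d/ before /f/ → [f] (total assimilation)

[rejuffippi]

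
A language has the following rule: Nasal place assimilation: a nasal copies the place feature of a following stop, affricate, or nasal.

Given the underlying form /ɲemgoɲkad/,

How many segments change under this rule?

/m/ before /g/ (velar) → [ŋ]
/ɲ/ before /k/ (velar) → [ŋ]
2 segments change.

2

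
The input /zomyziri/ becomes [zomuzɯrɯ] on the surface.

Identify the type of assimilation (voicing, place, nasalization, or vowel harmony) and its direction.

/y/→[u] /i/→[ɯ] /i/→[ɯ].
Vowels agree with the first vowel, so the harmony is progressive.

vowel harmony, progressive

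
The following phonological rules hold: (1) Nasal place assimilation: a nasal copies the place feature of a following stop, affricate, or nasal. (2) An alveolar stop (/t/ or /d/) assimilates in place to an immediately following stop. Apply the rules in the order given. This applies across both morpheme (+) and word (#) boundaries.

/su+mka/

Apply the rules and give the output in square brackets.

Rule 1: /m/ before /k/ (velar) → [ŋ]
After rule 1: su+ŋka
Rule 2: no segment meets the rule's conditions; no change.

[su+ŋka]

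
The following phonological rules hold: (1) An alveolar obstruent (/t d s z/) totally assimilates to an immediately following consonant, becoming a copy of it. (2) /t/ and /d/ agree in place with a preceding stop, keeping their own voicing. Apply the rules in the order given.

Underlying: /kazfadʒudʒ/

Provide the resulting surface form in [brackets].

[kaffadʒudʒ]

Rule 1: /z/ before /f/ → [f] (total assimilation)
After rule 1: kaffadʒudʒ
Rule 2: no segment meets the rule's conditions; no change.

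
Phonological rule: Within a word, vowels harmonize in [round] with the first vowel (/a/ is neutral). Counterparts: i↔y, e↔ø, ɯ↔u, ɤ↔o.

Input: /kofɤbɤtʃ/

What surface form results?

/ɤ/ harmonizes with /o/ ([+round]) → [o]
/ɤ/ harmonizes with /o/ ([+round]) → [o]

[kofobotʃ]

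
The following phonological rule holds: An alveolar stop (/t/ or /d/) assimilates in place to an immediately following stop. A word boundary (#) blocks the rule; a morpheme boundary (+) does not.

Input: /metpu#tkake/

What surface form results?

[meppu#kkake]

/t/ before /p/ (labial) → [p]
/t/ before /k/ (velar) → [k]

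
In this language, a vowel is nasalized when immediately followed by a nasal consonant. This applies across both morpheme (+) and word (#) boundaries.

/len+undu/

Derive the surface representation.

[lẽn+ũndu]

/e/ before nasal /n/ → [ẽ]
/u/ before nasal /n/ → [ũ]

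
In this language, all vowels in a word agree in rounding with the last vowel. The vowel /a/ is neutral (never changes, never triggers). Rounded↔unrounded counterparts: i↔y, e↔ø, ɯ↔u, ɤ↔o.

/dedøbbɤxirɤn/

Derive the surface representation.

/ø/ harmonizes with /ɤ/ ([-round]) → [e]

[dedebbɤxirɤn]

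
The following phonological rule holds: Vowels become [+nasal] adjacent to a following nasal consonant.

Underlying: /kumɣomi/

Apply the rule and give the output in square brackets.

/u/ before nasal /m/ → [ũ]
/o/ before nasal /m/ → [õ]

[kũmɣõmi]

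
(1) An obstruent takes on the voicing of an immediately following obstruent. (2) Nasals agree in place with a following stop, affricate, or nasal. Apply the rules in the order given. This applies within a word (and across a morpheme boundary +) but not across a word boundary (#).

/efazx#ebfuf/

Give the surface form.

[efasx#epfuf]

Rule 1: /z/ before /x/ (voiceless) → [s]
Rule 1: /b/ before /f/ (voiceless) → [p]
After rule 1: efasx#epfuf
Rule 2: no segment meets the rule's conditions; no change.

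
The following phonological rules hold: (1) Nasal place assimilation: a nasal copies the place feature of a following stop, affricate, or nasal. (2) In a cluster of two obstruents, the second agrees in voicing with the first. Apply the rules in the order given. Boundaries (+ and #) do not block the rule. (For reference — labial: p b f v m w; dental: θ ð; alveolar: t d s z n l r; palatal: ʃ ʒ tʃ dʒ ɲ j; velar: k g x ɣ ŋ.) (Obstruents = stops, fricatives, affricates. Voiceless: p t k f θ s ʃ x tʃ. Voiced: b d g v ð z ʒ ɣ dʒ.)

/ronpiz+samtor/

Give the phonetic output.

Rule 1: /n/ before /p/ (labial) → [m]
Rule 1: /m/ before /t/ (alveolar) → [n]
After rule 1: rompiz+santor
Rule 2: /s/ after /z/ (voiced) → [z]

[rompiz+zantor]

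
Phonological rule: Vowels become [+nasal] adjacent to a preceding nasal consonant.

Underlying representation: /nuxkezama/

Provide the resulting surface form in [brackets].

[nũxkezamã]

/u/ after nasal /n/ → [ũ]
/a/ after nasal /m/ → [ã]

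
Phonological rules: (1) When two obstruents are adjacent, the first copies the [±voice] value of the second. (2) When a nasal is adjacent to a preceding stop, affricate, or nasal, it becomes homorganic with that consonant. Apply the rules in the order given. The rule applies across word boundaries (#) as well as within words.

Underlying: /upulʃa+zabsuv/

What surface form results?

[upulʃa+zapsuv]

Rule 1: /b/ before /s/ (voiceless) → [p]
After rule 1: upulʃa+zapsuv
Rule 2: no segment meets the rule's conditions; no change.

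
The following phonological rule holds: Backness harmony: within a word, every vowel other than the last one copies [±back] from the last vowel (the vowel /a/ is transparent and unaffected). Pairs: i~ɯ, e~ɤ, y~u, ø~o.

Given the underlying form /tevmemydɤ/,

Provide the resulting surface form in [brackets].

/e/ harmonizes with /ɤ/ ([+back]) → [ɤ]
/e/ harmonizes with /ɤ/ ([+back]) → [ɤ]
/y/ harmonizes with /ɤ/ ([+back]) → [u]

[tɤvmɤmudɤ]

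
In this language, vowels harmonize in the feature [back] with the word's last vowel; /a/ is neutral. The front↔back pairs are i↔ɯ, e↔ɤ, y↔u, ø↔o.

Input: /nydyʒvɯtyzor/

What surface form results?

/y/ harmonizes with /o/ ([+back]) → [u]
/y/ harmonizes with /o/ ([+back]) → [u]
/y/ harmonizes with /o/ ([+back]) → [u]

[nuduʒvɯtuzor]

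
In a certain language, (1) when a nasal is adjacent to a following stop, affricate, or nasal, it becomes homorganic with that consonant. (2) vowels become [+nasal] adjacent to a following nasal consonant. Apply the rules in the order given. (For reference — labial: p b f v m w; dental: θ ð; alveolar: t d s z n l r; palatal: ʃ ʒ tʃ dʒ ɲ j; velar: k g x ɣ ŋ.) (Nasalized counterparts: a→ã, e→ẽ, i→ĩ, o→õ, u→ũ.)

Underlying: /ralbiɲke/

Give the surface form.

[ralbĩŋke]

Rule 1: /ɲ/ before /k/ (velar) → [ŋ]
After rule 1: ralbiŋke
Rule 2: /i/ before nasal /ŋ/ → [ĩ]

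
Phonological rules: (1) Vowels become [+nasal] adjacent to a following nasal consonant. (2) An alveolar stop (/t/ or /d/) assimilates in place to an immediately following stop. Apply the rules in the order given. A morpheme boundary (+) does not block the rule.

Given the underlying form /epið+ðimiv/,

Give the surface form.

[epið+ðĩmiv]

Rule 1: /i/ before nasal /m/ → [ĩ]
After rule 1: epið+ðĩmiv
Rule 2: no segment meets the rule's conditions; no change.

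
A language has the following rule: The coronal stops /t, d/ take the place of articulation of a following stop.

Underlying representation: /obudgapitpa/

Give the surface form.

[obuggapippa]

/d/ before /g/ (velar) → [g]
/t/ before /p/ (labial) → [p]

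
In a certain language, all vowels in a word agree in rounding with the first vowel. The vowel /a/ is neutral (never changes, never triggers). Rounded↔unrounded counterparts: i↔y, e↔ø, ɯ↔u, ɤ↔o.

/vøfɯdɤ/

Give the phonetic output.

/ɯ/ harmonizes with /ø/ ([+round]) → [u]
/ɤ/ harmonizes with /ø/ ([+round]) → [o]

[vøfudo]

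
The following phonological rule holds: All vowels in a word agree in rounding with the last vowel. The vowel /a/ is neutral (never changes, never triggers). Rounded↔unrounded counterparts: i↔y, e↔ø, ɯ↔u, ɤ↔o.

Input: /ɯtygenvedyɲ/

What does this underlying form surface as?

[utygønvødyɲ]

/ɯ/ harmonizes with /y/ ([+round]) → [u]
/e/ harmonizes with /y/ ([+round]) → [ø]
/e/ harmonizes with /y/ ([+round]) → [ø]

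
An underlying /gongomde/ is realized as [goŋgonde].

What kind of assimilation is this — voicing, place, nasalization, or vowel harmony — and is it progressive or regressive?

/n/→[ŋ] /m/→[n].
Each target copies a feature from the following segment, so the direction is regressive.

place assimilation, regressive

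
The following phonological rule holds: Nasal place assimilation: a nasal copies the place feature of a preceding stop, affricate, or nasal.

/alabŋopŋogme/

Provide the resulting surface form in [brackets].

/ŋ/ after /b/ (labial) → [m]
/ŋ/ after /p/ (labial) → [m]
/m/ after /g/ (velar) → [ŋ]

[alabmopmogŋe]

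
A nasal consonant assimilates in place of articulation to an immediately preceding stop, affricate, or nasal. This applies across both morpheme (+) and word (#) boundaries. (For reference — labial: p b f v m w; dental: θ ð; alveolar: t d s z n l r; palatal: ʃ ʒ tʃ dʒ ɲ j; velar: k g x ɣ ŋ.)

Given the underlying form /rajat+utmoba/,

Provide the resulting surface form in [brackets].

[rajat+utnoba]

/m/ after /t/ (alveolar) → [n]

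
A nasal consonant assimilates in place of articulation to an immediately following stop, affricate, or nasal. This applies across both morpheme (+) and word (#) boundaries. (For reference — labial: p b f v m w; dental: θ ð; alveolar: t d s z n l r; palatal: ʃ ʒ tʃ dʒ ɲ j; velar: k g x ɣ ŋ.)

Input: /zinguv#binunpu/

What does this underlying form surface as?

[ziŋguv#binumpu]

/n/ before /g/ (velar) → [ŋ]
/n/ before /p/ (labial) → [m]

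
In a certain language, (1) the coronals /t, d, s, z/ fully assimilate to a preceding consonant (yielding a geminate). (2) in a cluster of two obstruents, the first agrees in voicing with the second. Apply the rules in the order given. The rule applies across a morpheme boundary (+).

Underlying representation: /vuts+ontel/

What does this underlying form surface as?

Rule 1: /s/ after /t/ → [t] (total assimilation)
Rule 1: /t/ after /n/ → [n] (total assimilation)
After rule 1: vutt+onnel
Rule 2: no segment meets the rule's conditions; no change.

[vutt+onnel]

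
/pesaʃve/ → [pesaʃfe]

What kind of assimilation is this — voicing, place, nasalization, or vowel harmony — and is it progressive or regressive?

voicing assimilation, progressive

/v/→[f].
Each target copies a feature from the preceding segment, so the direction is progressive.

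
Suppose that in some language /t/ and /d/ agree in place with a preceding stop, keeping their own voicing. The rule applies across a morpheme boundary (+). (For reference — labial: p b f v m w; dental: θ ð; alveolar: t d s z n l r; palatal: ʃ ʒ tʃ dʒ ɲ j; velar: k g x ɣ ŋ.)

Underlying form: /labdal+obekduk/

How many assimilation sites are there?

2

/d/ after /b/ (labial) → [b]
/d/ after /k/ (velar) → [g]
2 segments change.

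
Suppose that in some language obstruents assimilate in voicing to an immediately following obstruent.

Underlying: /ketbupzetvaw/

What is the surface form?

[kedbubzedvaw]

/t/ before /b/ (voiced) → [d]
/p/ before /z/ (voiced) → [b]
/t/ before /v/ (voiced) → [d]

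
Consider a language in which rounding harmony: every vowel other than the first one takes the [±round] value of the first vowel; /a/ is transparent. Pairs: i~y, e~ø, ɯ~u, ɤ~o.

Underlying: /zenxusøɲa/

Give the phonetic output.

/u/ harmonizes with /e/ ([-round]) → [ɯ]
/ø/ harmonizes with /e/ ([-round]) → [e]

[zenxɯseɲa]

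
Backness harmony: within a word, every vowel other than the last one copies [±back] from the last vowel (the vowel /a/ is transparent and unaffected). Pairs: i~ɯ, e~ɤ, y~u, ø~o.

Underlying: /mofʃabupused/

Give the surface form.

[møfʃabypysed]

/o/ harmonizes with /e/ ([-back]) → [ø]
/u/ harmonizes with /e/ ([-back]) → [y]
/u/ harmonizes with /e/ ([-back]) → [y]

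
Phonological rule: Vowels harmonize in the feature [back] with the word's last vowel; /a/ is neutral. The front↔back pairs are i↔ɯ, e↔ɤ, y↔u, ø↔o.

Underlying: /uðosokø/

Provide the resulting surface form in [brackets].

/u/ harmonizes with /ø/ ([-back]) → [y]
/o/ harmonizes with /ø/ ([-back]) → [ø]
/o/ harmonizes with /ø/ ([-back]) → [ø]

[yðøsøkø]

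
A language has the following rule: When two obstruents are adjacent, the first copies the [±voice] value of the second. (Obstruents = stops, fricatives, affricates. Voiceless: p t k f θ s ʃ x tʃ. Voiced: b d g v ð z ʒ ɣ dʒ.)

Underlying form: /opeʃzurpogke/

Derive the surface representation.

[opeʒzurpokke]

/ʃ/ before /z/ (voiced) → [ʒ]
/g/ before /k/ (voiceless) → [k]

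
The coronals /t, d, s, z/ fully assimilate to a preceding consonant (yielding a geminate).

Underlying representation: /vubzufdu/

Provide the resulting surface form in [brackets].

/z/ after /b/ → [b] (total assimilation)
/d/ after /f/ → [f] (total assimilation)

[vubbuffu]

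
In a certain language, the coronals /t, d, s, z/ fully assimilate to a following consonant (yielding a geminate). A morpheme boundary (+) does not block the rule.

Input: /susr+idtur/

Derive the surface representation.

[surr+ittur]

/s/ before /r/ → [r] (total assimilation)
/d/ before /t/ → [t] (total assimilation)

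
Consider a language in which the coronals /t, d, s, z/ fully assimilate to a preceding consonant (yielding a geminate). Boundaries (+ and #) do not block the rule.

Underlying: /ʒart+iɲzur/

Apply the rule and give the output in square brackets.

/t/ after /r/ → [r] (total assimilation)
/z/ after /ɲ/ → [ɲ] (total assimilation)

[ʒarr+iɲɲur]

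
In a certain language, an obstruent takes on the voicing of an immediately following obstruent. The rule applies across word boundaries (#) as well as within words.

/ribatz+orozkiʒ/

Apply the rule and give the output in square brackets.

[ribadz+oroskiʒ]

/t/ before /z/ (voiced) → [d]
/z/ before /k/ (voiceless) → [s]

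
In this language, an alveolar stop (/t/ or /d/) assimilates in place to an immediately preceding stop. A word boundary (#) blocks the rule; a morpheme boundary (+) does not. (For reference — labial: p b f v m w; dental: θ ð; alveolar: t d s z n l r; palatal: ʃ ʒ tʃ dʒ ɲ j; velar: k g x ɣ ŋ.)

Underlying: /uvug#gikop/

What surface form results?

[uvug#gikop]

no segment meets the rule's conditions; no change.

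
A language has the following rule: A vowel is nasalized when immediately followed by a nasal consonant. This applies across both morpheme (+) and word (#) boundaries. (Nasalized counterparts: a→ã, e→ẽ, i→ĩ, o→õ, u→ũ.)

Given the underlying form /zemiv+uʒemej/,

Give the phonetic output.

/e/ before nasal /m/ → [ẽ]
/e/ before nasal /m/ → [ẽ]

[zẽmiv+uʒẽmej]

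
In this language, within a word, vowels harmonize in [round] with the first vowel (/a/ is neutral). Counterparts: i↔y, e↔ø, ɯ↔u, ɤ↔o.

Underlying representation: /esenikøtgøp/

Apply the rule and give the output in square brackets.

[eseniketgep]

/ø/ harmonizes with /e/ ([-round]) → [e]
/ø/ harmonizes with /e/ ([-round]) → [e]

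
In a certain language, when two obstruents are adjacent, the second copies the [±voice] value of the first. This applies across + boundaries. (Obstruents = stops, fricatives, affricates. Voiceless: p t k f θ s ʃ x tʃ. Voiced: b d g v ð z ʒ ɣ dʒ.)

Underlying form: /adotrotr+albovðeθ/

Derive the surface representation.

[adotrotr+albovðeθ]

no segment meets the rule's conditions; no change.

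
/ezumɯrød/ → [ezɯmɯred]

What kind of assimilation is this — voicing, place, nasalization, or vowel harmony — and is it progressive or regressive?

/u/→[ɯ] /ø/→[e].
Vowels agree with the first vowel, so the harmony is progressive.

vowel harmony, progressive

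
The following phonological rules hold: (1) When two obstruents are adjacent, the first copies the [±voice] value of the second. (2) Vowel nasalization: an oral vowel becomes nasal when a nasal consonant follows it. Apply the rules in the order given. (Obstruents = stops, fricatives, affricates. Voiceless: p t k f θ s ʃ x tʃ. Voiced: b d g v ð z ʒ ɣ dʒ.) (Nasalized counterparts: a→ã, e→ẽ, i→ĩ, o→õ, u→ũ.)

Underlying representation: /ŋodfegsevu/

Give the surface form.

Rule 1: /d/ before /f/ (voiceless) → [t]
Rule 1: /g/ before /s/ (voiceless) → [k]
After rule 1: ŋotfeksevu
Rule 2: no segment meets the rule's conditions; no change.

[ŋotfeksevu]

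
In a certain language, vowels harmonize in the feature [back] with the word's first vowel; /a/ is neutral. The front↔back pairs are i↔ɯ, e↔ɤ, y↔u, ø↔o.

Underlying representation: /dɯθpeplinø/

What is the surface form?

[dɯθpɤplɯno]

/e/ harmonizes with /ɯ/ ([+back]) → [ɤ]
/i/ harmonizes with /ɯ/ ([+back]) → [ɯ]
/ø/ harmonizes with /ɯ/ ([+back]) → [o]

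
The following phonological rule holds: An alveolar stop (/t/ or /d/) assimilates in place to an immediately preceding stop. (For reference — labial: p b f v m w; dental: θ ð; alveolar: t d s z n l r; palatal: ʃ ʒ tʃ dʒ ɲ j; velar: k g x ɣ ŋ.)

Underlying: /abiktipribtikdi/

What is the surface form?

/t/ after /k/ (velar) → [k]
/t/ after /b/ (labial) → [p]
/d/ after /k/ (velar) → [g]

[abikkipribpikgi]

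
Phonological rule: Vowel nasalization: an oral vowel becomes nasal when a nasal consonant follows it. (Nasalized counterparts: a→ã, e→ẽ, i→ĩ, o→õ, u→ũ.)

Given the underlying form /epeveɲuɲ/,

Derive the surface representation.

/e/ before nasal /ɲ/ → [ẽ]
/u/ before nasal /ɲ/ → [ũ]

[epevẽɲũɲ]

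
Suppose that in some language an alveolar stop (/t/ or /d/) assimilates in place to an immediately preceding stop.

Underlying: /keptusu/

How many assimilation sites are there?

1

/t/ after /p/ (labial) → [p]
1 segment changes.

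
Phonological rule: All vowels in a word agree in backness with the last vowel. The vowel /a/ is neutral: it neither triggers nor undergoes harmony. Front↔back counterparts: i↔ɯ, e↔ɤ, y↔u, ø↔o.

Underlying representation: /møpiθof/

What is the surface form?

[mopɯθof]

/ø/ harmonizes with /o/ ([+back]) → [o]
/i/ harmonizes with /o/ ([+back]) → [ɯ]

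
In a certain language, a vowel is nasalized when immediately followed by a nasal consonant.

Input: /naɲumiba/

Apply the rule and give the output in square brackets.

/a/ before nasal /ɲ/ → [ã]
/u/ before nasal /m/ → [ũ]

[nãɲũmiba]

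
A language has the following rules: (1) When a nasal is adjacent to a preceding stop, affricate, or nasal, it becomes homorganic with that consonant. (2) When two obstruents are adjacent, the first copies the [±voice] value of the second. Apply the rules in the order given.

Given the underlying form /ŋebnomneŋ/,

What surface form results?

[ŋebmommeŋ]

Rule 1: /n/ after /b/ (labial) → [m]
Rule 1: /n/ after /m/ (labial) → [m]
After rule 1: ŋebmommeŋ
Rule 2: no segment meets the rule's conditions; no change.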